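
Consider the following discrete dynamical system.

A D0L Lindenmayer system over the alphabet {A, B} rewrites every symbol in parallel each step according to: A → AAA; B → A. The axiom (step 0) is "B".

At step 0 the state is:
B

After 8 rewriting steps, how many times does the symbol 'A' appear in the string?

2187

k=0  B
k=1  A
k=2  AAA
k=3  AAAAAAAAA
k=4  AAAAAAAAAAAAAAAAAAAAAAAAAAA
k=5  AAAAAAAAAAAAAAAAAAAAAAAAAAAAAAAAAAAAAAAAAAAAAAAAAAAAAAAAAAAAAAAAAAAAAAAAAAAAAAAAA
k=6  AAAAAAAAAAAAAAAAAAAAAAAAAAAAAAAAAAAAAAAAAAAAAAAAAAAAAAAAAA…AAAAAAAAAAAAAAAAAAAAAAAAAAAAAAAAAAAAAAAAAAAAAAAAAAAAAAAAAA  (len 243)
k=7  AAAAAAAAAAAAAAAAAAAAAAAAAAAAAAAAAAAAAAAAAAAAAAAAAAAAAAAAAA…AAAAAAAAAAAAAAAAAAAAAAAAAAAAAAAAAAAAAAAAAAAAAAAAAAAAAAAAAA  (len 729)
k=8  AAAAAAAAAAAAAAAAAAAAAAAAAAAAAAAAAAAAAAAAAAAAAAAAAAAAAAAAAA…AAAAAAAAAAAAAAAAAAAAAAAAAAAAAAAAAAAAAAAAAAAAAAAAAAAAAAAAAA  (len 2187)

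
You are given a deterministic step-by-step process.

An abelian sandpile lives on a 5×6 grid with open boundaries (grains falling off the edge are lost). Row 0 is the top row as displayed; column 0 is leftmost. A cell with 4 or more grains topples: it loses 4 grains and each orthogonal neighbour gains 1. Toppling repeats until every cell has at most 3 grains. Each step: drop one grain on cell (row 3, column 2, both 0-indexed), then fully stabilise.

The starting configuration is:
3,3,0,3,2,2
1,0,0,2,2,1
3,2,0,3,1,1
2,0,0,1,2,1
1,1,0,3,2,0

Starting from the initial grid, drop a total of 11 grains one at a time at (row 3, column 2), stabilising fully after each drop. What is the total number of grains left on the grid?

gen 0: 3,3,0,3,2,2
1,0,0,2,2,1
3,2,0,3,1,1
2,0,0,1,2,1
1,1,0,3,2,0
gen 1: 3,3,0,3,2,2
1,0,0,2,2,1
3,2,0,3,1,1
2,0,1,1,2,1
1,1,0,3,2,0
gen 2: 3,3,0,3,2,2
1,0,0,2,2,1
3,2,0,3,1,1
2,0,2,1,2,1
1,1,0,3,2,0
gen 3: 3,3,0,3,2,2
1,0,0,2,2,1
3,2,0,3,1,1
2,0,3,1,2,1
1,1,0,3,2,0
gen 4: 3,3,0,3,2,2
1,0,0,2,2,1
3,2,1,3,1,1
2,1,0,2,2,1
1,1,1,3,2,0
gen 5: 3,3,0,3,2,2
1,0,0,2,2,1
3,2,1,3,1,1
2,1,1,2,2,1
1,1,1,3,2,0
gen 6: 3,3,0,3,2,2
1,0,0,2,2,1
3,2,1,3,1,1
2,1,2,2,2,1
1,1,1,3,2,0
gen 7: 3,3,0,3,2,2
1,0,0,2,2,1
3,2,1,3,1,1
2,1,3,2,2,1
1,1,1,3,2,0
gen 8: 3,3,0,3,2,2
1,0,0,2,2,1
3,2,2,3,1,1
2,2,0,3,2,1
1,1,2,3,2,0
gen 9: 3,3,0,3,2,2
1,0,0,2,2,1
3,2,2,3,1,1
2,2,1,3,2,1
1,1,2,3,2,0
gen 10: 3,3,0,3,2,2
1,0,0,2,2,1
3,2,2,3,1,1
2,2,2,3,2,1
1,1,2,3,2,0
gen 11: 3,3,0,3,2,2
1,0,0,2,2,1
3,2,2,3,1,1
2,2,3,3,2,1
1,1,2,3,2,0

53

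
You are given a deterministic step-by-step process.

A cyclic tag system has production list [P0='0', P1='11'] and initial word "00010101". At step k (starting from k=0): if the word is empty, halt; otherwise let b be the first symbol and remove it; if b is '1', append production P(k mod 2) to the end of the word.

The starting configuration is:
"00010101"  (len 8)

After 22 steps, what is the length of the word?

t=0: "00010101"  (len 8)
t=1: "0010101"  (len 7)
t=2: "010101"  (len 6)
t=3: "10101"  (len 5)
t=4: "010111"  (len 6)
t=5: "10111"  (len 5)
t=6: "011111"  (len 6)
t=7: "11111"  (len 5)
t=8: "111111"  (len 6)
t=9: "111110"  (len 6)
t=10: "1111011"  (len 7)
t=11: "1110110"  (len 7)
t=12: "11011011"  (len 8)
t=13: "10110110"  (len 8)
t=14: "011011011"  (len 9)
t=15: "11011011"  (len 8)
t=16: "101101111"  (len 9)
t=17: "011011110"  (len 9)
t=18: "11011110"  (len 8)
t=19: "10111100"  (len 8)
t=20: "011110011"  (len 9)
t=21: "11110011"  (len 8)
t=22: "111001111"  (len 9)

9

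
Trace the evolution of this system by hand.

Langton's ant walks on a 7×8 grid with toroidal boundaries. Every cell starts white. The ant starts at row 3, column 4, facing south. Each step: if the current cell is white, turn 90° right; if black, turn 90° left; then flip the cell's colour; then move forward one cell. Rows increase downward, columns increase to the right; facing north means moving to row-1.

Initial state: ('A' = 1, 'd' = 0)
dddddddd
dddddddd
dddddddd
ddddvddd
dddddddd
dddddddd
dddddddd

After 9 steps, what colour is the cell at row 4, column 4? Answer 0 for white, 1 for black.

1

0) dddddddd
dddddddd
dddddddd
ddddvddd
dddddddd
dddddddd
dddddddd
1) dddddddd
dddddddd
dddddddd
ddd<Addd
dddddddd
dddddddd
dddddddd
2) dddddddd
dddddddd
ddd^dddd
dddAAddd
dddddddd
dddddddd
dddddddd
3) dddddddd
dddddddd
dddA>ddd
dddAAddd
dddddddd
dddddddd
dddddddd
4) dddddddd
dddddddd
dddAAddd
dddAvddd
dddddddd
dddddddd
dddddddd
5) dddddddd
dddddddd
dddAAddd
dddAd>dd
dddddddd
dddddddd
dddddddd
6) dddddddd
dddddddd
dddAAddd
dddAdAdd
dddddvdd
dddddddd
dddddddd
7) dddddddd
dddddddd
dddAAddd
dddAdAdd
dddd<Add
dddddddd
dddddddd
8) dddddddd
dddddddd
dddAAddd
dddA^Add
ddddAAdd
dddddddd
dddddddd
9) dddddddd
dddddddd
dddAAddd
dddAA>dd
ddddAAdd
dddddddd
dddddddd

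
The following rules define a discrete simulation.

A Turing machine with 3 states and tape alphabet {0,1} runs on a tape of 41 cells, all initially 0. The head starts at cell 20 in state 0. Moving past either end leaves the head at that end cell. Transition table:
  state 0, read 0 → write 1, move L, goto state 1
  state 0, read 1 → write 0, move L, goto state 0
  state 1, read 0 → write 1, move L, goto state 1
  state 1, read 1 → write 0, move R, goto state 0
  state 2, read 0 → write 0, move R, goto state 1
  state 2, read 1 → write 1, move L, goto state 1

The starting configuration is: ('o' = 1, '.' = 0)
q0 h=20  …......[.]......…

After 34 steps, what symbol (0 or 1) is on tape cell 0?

step 0: q0 h=20  …......[.]......…
step 1: q1 h=19  …......[.]o.....…
step 2: q1 h=18  …......[.]oo....…
step 3: q1 h=17  …......[.]ooo...…
step 4: q1 h=16  …......[.]oooo..…
step 5: q1 h=15  …......[.]ooooo.…
step 6: q1 h=14  …......[.]oooooo…
step 7: q1 h=13  …......[.]oooooo…
step 8: q1 h=12  …......[.]oooooo…
step 9: q1 h=11  …......[.]oooooo…
step 10: q1 h=10  …......[.]oooooo…
step 11: q1 h= 9  …......[.]oooooo…
step 12: q1 h= 8  …......[.]oooooo…
step 13: q1 h= 7  …......[.]oooooo…
step 14: q1 h= 6  |......[.]oooooo…
step 15: q1 h= 5  |.....[.]oooooo…
step 16: q1 h= 4  |....[.]oooooo…
step 17: q1 h= 3  |...[.]oooooo…
step 18: q1 h= 2  |..[.]oooooo…
step 19: q1 h= 1  |.[.]oooooo…
step 20: q1 h= 0  |[.]oooooo…
step 21: q1 h= 0  |[o]oooooo…
step 22: q0 h= 1  |.[o]oooooo…
step 23: q0 h= 0  |[.].ooooo…
step 24: q1 h= 0  |[o].ooooo…
step 25: q0 h= 1  |.[.]oooooo…
step 26: q1 h= 0  |[.]oooooo…
step 27: q1 h= 0  |[o]oooooo…
step 28: q0 h= 1  |.[o]oooooo…
step 29: q0 h= 0  |[.].ooooo…
step 30: q1 h= 0  |[o].ooooo…
step 31: q0 h= 1  |.[.]oooooo…
step 32: q1 h= 0  |[.]oooooo…
step 33: q1 h= 0  |[o]oooooo…
step 34: q0 h= 1  |.[o]oooooo…

0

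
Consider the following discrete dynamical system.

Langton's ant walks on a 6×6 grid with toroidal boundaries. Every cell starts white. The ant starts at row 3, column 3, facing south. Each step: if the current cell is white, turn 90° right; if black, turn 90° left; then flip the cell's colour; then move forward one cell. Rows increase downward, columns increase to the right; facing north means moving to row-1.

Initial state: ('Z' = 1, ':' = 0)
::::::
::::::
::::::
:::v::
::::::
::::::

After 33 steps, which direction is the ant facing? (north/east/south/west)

west

[0] ::::::
::::::
::::::
:::v::
::::::
::::::
[1] ::::::
::::::
::::::
::<Z::
::::::
::::::
[2] ::::::
::::::
::^:::
::ZZ::
::::::
::::::
[3] ::::::
::::::
::Z>::
::ZZ::
::::::
::::::
[4] ::::::
::::::
::ZZ::
::Zv::
::::::
::::::
[5] ::::::
::::::
::ZZ::
::Z:>:
::::::
::::::
[6] ::::::
::::::
::ZZ::
::Z:Z:
::::v:
::::::
[7] ::::::
::::::
::ZZ::
::Z:Z:
:::<Z:
::::::
[8] ::::::
::::::
::ZZ::
::Z^Z:
:::ZZ:
::::::
[9] ::::::
::::::
::ZZ::
::ZZ>:
:::ZZ:
::::::
[10] ::::::
::::::
::ZZ^:
::ZZ::
:::ZZ:
::::::
[11] ::::::
::::::
::ZZZ>
::ZZ::
:::ZZ:
::::::
[12] ::::::
::::::
::ZZZZ
::ZZ:v
:::ZZ:
::::::
[13] ::::::
::::::
::ZZZZ
::ZZ<Z
:::ZZ:
::::::
[14] ::::::
::::::
::ZZ^Z
::ZZZZ
:::ZZ:
::::::
[15] ::::::
::::::
::Z<:Z
::ZZZZ
:::ZZ:
::::::
[16] ::::::
::::::
::Z::Z
::ZvZZ
:::ZZ:
::::::
[17] ::::::
::::::
::Z::Z
::Z:>Z
:::ZZ:
::::::
[18] ::::::
::::::
::Z:^Z
::Z::Z
:::ZZ:
::::::
[19] ::::::
::::::
::Z:Z>
::Z::Z
:::ZZ:
::::::
[20] ::::::
:::::^
::Z:Z:
::Z::Z
:::ZZ:
::::::
[21] ::::::
>::::Z
::Z:Z:
::Z::Z
:::ZZ:
::::::
[22] ::::::
Z::::Z
v:Z:Z:
::Z::Z
:::ZZ:
::::::
[23] ::::::
Z::::Z
Z:Z:Z<
::Z::Z
:::ZZ:
::::::
[24] ::::::
Z::::^
Z:Z:ZZ
::Z::Z
:::ZZ:
::::::
[25] ::::::
Z:::<:
Z:Z:ZZ
::Z::Z
:::ZZ:
::::::
[26] ::::^:
Z:::Z:
Z:Z:ZZ
::Z::Z
:::ZZ:
::::::
[27] ::::Z>
Z:::Z:
Z:Z:ZZ
::Z::Z
:::ZZ:
::::::
[28] ::::ZZ
Z:::Zv
Z:Z:ZZ
::Z::Z
:::ZZ:
::::::
[29] ::::ZZ
Z:::<Z
Z:Z:ZZ
::Z::Z
:::ZZ:
::::::
[30] ::::ZZ
Z::::Z
Z:Z:vZ
::Z::Z
:::ZZ:
::::::
[31] ::::ZZ
Z::::Z
Z:Z::>
::Z::Z
:::ZZ:
::::::
[32] ::::ZZ
Z::::^
Z:Z:::
::Z::Z
:::ZZ:
::::::
[33] ::::ZZ
Z:::<:
Z:Z:::
::Z::Z
:::ZZ:
::::::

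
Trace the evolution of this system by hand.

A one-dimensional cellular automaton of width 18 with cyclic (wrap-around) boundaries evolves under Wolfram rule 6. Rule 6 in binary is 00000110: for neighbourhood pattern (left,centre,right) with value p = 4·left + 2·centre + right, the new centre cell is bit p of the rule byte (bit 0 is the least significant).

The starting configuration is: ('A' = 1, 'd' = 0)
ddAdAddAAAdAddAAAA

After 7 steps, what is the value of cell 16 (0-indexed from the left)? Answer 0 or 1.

0

gen 0: ddAdAddAAAdAddAAAA
gen 1: dAAdAdAddddAdAdddd
gen 2: AdddAdAdddAAdAdddd
gen 3: AddAAdAddAdddAdddA
gen 4: ddAdddAdAAddAAddAd
gen 5: dAAddAAddddAdddAAd
gen 6: AdddAdddddAAddAddd
gen 7: AddAAddddAdddAAddA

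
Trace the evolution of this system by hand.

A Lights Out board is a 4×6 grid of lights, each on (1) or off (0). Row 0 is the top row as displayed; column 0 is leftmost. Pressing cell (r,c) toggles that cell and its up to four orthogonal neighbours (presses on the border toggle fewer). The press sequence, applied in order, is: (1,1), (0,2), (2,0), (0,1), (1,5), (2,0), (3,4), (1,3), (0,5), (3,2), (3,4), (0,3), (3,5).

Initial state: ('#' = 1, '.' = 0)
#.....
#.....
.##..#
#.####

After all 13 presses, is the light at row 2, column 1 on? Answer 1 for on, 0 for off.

k=0  #.....
#.....
.##..#
#.####
k=1  ##....
.##...
..#..#
#.####
k=2  #.##..
.#....
..#..#
#.####
k=3  #.##..
##....
###..#
..####
k=4  .#.#..
#.....
###..#
..####
k=5  .#.#.#
#...##
###...
..####
k=6  .#.#.#
....##
..#...
#.####
k=7  .#.#.#
....##
..#.#.
#.#...
k=8  .#...#
..##.#
..###.
#.#...
k=9  .#..#.
..##..
..###.
#.#...
k=10  .#..#.
..##..
...##.
##.#..
k=11  .#..#.
..##..
...#..
##..##
k=12  .###..
..#...
...#..
##..##
k=13  .###..
..#...
...#.#
##....

0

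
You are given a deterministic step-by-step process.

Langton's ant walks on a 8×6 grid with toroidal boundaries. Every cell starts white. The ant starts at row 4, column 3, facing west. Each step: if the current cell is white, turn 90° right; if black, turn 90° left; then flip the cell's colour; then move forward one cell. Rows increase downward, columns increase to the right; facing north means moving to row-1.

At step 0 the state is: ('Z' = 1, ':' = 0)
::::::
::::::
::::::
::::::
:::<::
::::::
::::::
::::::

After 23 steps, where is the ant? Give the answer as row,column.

t=0: ::::::
::::::
::::::
::::::
:::<::
::::::
::::::
::::::
t=1: ::::::
::::::
::::::
:::^::
:::Z::
::::::
::::::
::::::
t=2: ::::::
::::::
::::::
:::Z>:
:::Z::
::::::
::::::
::::::
t=3: ::::::
::::::
::::::
:::ZZ:
:::Zv:
::::::
::::::
::::::
t=4: ::::::
::::::
::::::
:::ZZ:
:::<Z:
::::::
::::::
::::::
t=5: ::::::
::::::
::::::
:::ZZ:
::::Z:
:::v::
::::::
::::::
t=6: ::::::
::::::
::::::
:::ZZ:
::::Z:
::<Z::
::::::
::::::
t=7: ::::::
::::::
::::::
:::ZZ:
::^:Z:
::ZZ::
::::::
::::::
t=8: ::::::
::::::
::::::
:::ZZ:
::Z>Z:
::ZZ::
::::::
::::::
t=9: ::::::
::::::
::::::
:::ZZ:
::ZZZ:
::Zv::
::::::
::::::
t=10: ::::::
::::::
::::::
:::ZZ:
::ZZZ:
::Z:>:
::::::
::::::
t=11: ::::::
::::::
::::::
:::ZZ:
::ZZZ:
::Z:Z:
::::v:
::::::
t=12: ::::::
::::::
::::::
:::ZZ:
::ZZZ:
::Z:Z:
:::<Z:
::::::
t=13: ::::::
::::::
::::::
:::ZZ:
::ZZZ:
::Z^Z:
:::ZZ:
::::::
t=14: ::::::
::::::
::::::
:::ZZ:
::ZZZ:
::ZZ>:
:::ZZ:
::::::
t=15: ::::::
::::::
::::::
:::ZZ:
::ZZ^:
::ZZ::
:::ZZ:
::::::
t=16: ::::::
::::::
::::::
:::ZZ:
::Z<::
::ZZ::
:::ZZ:
::::::
t=17: ::::::
::::::
::::::
:::ZZ:
::Z:::
::Zv::
:::ZZ:
::::::
t=18: ::::::
::::::
::::::
:::ZZ:
::Z:::
::Z:>:
:::ZZ:
::::::
t=19: ::::::
::::::
::::::
:::ZZ:
::Z:::
::Z:Z:
:::Zv:
::::::
t=20: ::::::
::::::
::::::
:::ZZ:
::Z:::
::Z:Z:
:::Z:>
::::::
t=21: ::::::
::::::
::::::
:::ZZ:
::Z:::
::Z:Z:
:::Z:Z
:::::v
t=22: ::::::
::::::
::::::
:::ZZ:
::Z:::
::Z:Z:
:::Z:Z
::::<Z
t=23: ::::::
::::::
::::::
:::ZZ:
::Z:::
::Z:Z:
:::Z^Z
::::ZZ

6,4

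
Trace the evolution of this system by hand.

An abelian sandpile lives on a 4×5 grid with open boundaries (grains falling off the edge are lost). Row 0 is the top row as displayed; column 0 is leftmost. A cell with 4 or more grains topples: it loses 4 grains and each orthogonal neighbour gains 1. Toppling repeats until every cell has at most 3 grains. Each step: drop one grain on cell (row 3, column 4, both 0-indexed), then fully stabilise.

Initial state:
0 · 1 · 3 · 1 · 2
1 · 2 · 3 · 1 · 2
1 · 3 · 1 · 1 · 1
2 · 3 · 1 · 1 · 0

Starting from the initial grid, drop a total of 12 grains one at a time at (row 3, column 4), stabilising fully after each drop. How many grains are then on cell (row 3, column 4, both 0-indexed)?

2

step 0: 0 · 1 · 3 · 1 · 2
1 · 2 · 3 · 1 · 2
1 · 3 · 1 · 1 · 1
2 · 3 · 1 · 1 · 0
step 1: 0 · 1 · 3 · 1 · 2
1 · 2 · 3 · 1 · 2
1 · 3 · 1 · 1 · 1
2 · 3 · 1 · 1 · 1
step 2: 0 · 1 · 3 · 1 · 2
1 · 2 · 3 · 1 · 2
1 · 3 · 1 · 1 · 1
2 · 3 · 1 · 1 · 2
step 3: 0 · 1 · 3 · 1 · 2
1 · 2 · 3 · 1 · 2
1 · 3 · 1 · 1 · 1
2 · 3 · 1 · 1 · 3
step 4: 0 · 1 · 3 · 1 · 2
1 · 2 · 3 · 1 · 2
1 · 3 · 1 · 1 · 2
2 · 3 · 1 · 2 · 0
step 5: 0 · 1 · 3 · 1 · 2
1 · 2 · 3 · 1 · 2
1 · 3 · 1 · 1 · 2
2 · 3 · 1 · 2 · 1
step 6: 0 · 1 · 3 · 1 · 2
1 · 2 · 3 · 1 · 2
1 · 3 · 1 · 1 · 2
2 · 3 · 1 · 2 · 2
step 7: 0 · 1 · 3 · 1 · 2
1 · 2 · 3 · 1 · 2
1 · 3 · 1 · 1 · 2
2 · 3 · 1 · 2 · 3
step 8: 0 · 1 · 3 · 1 · 2
1 · 2 · 3 · 1 · 2
1 · 3 · 1 · 1 · 3
2 · 3 · 1 · 3 · 0
step 9: 0 · 1 · 3 · 1 · 2
1 · 2 · 3 · 1 · 2
1 · 3 · 1 · 1 · 3
2 · 3 · 1 · 3 · 1
step 10: 0 · 1 · 3 · 1 · 2
1 · 2 · 3 · 1 · 2
1 · 3 · 1 · 1 · 3
2 · 3 · 1 · 3 · 2
step 11: 0 · 1 · 3 · 1 · 2
1 · 2 · 3 · 1 · 2
1 · 3 · 1 · 1 · 3
2 · 3 · 1 · 3 · 3
step 12: 0 · 1 · 3 · 1 · 2
1 · 2 · 3 · 1 · 3
1 · 3 · 1 · 3 · 0
2 · 3 · 2 · 0 · 2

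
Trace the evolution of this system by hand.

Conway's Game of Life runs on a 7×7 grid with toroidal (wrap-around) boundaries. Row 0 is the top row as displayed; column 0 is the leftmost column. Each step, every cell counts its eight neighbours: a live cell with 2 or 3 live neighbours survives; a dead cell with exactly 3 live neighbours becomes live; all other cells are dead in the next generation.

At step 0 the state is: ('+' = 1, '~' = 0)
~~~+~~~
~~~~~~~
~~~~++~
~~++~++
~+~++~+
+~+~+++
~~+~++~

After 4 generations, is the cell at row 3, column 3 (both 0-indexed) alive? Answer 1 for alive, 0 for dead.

0

step 0: ~~~+~~~
~~~~~~~
~~~~++~
~~++~++
~+~++~+
+~+~+++
~~+~++~
step 1: ~~~++~~
~~~~+~~
~~~++++
+~+~~~+
~+~~~~~
+~+~~~~
~++~~~~
step 2: ~~+++~~
~~~~~~~
+~~++~+
+++++~+
~~+~~~+
+~+~~~~
~++~~~~
step 3: ~+++~~~
~~+~~+~
~~~~+~+
~~~~+~~
~~~~~++
+~++~~~
~~~~~~~
step 4: ~+++~~~
~++~++~
~~~++~~
~~~~+~+
~~~++++
~~~~~~+
~~~~~~~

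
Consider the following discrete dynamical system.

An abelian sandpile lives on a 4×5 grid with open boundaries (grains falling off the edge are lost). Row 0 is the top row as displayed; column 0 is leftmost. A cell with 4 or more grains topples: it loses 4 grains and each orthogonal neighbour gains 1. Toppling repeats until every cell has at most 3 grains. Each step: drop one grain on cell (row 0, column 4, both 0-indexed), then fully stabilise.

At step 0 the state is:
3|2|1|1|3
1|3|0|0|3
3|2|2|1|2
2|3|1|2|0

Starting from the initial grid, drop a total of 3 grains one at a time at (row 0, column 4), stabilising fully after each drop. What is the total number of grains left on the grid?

t=0: 3|2|1|1|3
1|3|0|0|3
3|2|2|1|2
2|3|1|2|0
t=1: 3|2|1|2|1
1|3|0|1|0
3|2|2|1|3
2|3|1|2|0
t=2: 3|2|1|2|2
1|3|0|1|0
3|2|2|1|3
2|3|1|2|0
t=3: 3|2|1|2|3
1|3|0|1|0
3|2|2|1|3
2|3|1|2|0

35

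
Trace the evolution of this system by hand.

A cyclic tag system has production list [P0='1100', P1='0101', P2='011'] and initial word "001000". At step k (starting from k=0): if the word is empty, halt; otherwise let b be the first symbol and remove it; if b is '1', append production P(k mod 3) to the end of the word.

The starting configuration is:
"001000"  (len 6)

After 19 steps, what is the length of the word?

15

[0] "001000"  (len 6)
[1] "01000"  (len 5)
[2] "1000"  (len 4)
[3] "000011"  (len 6)
[4] "00011"  (len 5)
[5] "0011"  (len 4)
[6] "011"  (len 3)
[7] "11"  (len 2)
[8] "10101"  (len 5)
[9] "0101011"  (len 7)
[10] "101011"  (len 6)
[11] "010110101"  (len 9)
[12] "10110101"  (len 8)
[13] "01101011100"  (len 11)
[14] "1101011100"  (len 10)
[15] "101011100011"  (len 12)
[16] "010111000111100"  (len 15)
[17] "10111000111100"  (len 14)
[18] "0111000111100011"  (len 16)
[19] "111000111100011"  (len 15)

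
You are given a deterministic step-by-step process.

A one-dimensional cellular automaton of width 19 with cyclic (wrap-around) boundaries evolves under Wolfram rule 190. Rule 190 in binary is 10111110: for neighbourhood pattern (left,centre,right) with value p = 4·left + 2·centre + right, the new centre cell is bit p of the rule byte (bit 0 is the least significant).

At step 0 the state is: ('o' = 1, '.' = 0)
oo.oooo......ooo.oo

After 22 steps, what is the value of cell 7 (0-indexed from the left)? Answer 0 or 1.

1

k=0  oo.oooo......ooo.oo
k=1  o.oooo.o....ooo.ooo
k=2  .oooo.ooo..ooo.oooo
k=3  oooo.ooo.oooo.oooo.
k=4  ooo.ooo.oooo.oooo.o
k=5  oo.ooo.oooo.oooo.oo
k=6  o.ooo.oooo.oooo.ooo
k=7  .ooo.oooo.oooo.oooo
k=8  ooo.oooo.oooo.oooo.
k=9  oo.oooo.oooo.oooo.o
k=10  o.oooo.oooo.oooo.oo
k=11  .oooo.oooo.oooo.ooo
k=12  oooo.oooo.oooo.ooo.
k=13  ooo.oooo.oooo.ooo.o
k=14  oo.oooo.oooo.ooo.oo
k=15  o.oooo.oooo.ooo.ooo
k=16  .oooo.oooo.ooo.oooo
k=17  oooo.oooo.ooo.oooo.
k=18  ooo.oooo.ooo.oooo.o
k=19  oo.oooo.ooo.oooo.oo
k=20  o.oooo.ooo.oooo.ooo
k=21  .oooo.ooo.oooo.oooo
k=22  oooo.ooo.oooo.oooo.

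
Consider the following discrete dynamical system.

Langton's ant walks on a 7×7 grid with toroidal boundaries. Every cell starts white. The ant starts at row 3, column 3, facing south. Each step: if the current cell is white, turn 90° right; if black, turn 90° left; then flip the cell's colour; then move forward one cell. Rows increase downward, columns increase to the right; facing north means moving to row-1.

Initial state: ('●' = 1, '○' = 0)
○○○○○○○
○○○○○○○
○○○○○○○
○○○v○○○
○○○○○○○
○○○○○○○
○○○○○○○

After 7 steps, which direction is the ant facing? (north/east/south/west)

0) ○○○○○○○
○○○○○○○
○○○○○○○
○○○v○○○
○○○○○○○
○○○○○○○
○○○○○○○
1) ○○○○○○○
○○○○○○○
○○○○○○○
○○<●○○○
○○○○○○○
○○○○○○○
○○○○○○○
2) ○○○○○○○
○○○○○○○
○○^○○○○
○○●●○○○
○○○○○○○
○○○○○○○
○○○○○○○
3) ○○○○○○○
○○○○○○○
○○●>○○○
○○●●○○○
○○○○○○○
○○○○○○○
○○○○○○○
4) ○○○○○○○
○○○○○○○
○○●●○○○
○○●v○○○
○○○○○○○
○○○○○○○
○○○○○○○
5) ○○○○○○○
○○○○○○○
○○●●○○○
○○●○>○○
○○○○○○○
○○○○○○○
○○○○○○○
6) ○○○○○○○
○○○○○○○
○○●●○○○
○○●○●○○
○○○○v○○
○○○○○○○
○○○○○○○
7) ○○○○○○○
○○○○○○○
○○●●○○○
○○●○●○○
○○○<●○○
○○○○○○○
○○○○○○○

west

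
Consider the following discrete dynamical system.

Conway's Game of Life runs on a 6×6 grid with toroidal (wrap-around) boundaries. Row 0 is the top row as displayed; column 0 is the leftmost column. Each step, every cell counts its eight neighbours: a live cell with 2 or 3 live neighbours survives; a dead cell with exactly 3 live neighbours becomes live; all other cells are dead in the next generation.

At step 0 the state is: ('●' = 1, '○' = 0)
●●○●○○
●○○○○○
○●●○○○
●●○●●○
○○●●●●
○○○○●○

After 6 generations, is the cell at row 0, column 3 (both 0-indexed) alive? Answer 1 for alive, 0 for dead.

0

k=0  ●●○●○○
●○○○○○
○●●○○○
●●○●●○
○○●●●●
○○○○●○
k=1  ●●○○○●
●○○○○○
○○●●○●
●○○○○○
●●●○○○
●●○○○○
k=2  ○○○○○●
○○●○●○
●●○○○●
●○○●○●
○○●○○●
○○○○○○
k=3  ○○○○○○
○●○○●○
○●●●○○
○○●○○○
●○○○●●
○○○○○○
k=4  ○○○○○○
○●○●○○
○●○●○○
●○●○●●
○○○○○●
○○○○○●
k=5  ○○○○○○
○○○○○○
○●○●○●
●●●●●●
○○○○○○
○○○○○○
k=6  ○○○○○○
○○○○○○
○●○●○●
○●○●○●
●●●●●●
○○○○○○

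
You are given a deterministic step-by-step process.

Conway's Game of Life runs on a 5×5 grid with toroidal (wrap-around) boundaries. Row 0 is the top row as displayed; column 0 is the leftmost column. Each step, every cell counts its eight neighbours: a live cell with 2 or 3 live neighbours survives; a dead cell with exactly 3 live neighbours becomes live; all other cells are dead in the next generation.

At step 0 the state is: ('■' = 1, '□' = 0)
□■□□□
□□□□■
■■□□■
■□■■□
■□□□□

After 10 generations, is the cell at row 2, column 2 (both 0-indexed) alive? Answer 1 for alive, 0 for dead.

0

gen 0: □■□□□
□□□□■
■■□□■
■□■■□
■□□□□
gen 1: ■□□□□
□■□□■
□■■□□
□□■■□
■□■□■
gen 2: □□□■□
□■■□□
■■□□□
■□□□■
■□■□■
gen 3: ■□□■■
■■■□□
□□■□■
□□□■□
■■□□□
gen 4: □□□■□
□□■□□
■□■□■
■■■■■
■■■■□
gen 5: □□□■■
□■■□■
□□□□□
□□□□□
□□□□□
gen 6: ■□■■■
■□■□■
□□□□□
□□□□□
□□□□□
gen 7: ■□■□□
■□■□□
□□□□□
□□□□□
□□□■■
gen 8: ■□■□□
□□□□□
□□□□□
□□□□□
□□□■■
gen 9: □□□■■
□□□□□
□□□□□
□□□□□
□□□■■
gen 10: □□□■■
□□□□□
□□□□□
□□□□□
□□□■■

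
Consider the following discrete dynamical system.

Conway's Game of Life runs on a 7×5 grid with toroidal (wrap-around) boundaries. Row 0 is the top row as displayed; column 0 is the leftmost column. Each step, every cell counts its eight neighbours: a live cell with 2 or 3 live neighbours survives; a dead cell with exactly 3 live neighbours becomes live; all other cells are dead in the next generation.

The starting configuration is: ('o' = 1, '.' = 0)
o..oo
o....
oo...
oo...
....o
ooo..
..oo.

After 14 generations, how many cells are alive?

8

0) o..oo
o....
oo...
oo...
....o
ooo..
..oo.
1) oooo.
.....
....o
.o..o
..o.o
ooo.o
.....
2) .oo..
ooooo
o....
....o
..o.o
ooo.o
.....
3) ....o
...oo
..o..
o..oo
..o.o
ooo.o
...o.
4) ....o
...oo
o.o..
ooo.o
..o..
ooo.o
.ooo.
5) o...o
o..oo
..o..
o.o.o
.....
o...o
.....
6) o..o.
oo.o.
..o..
.o.o.
.o.o.
.....
.....
7) ooo..
oo.o.
o..oo
.o.o.
.....
.....
.....
8) o.o.o
...o.
...o.
o.oo.
.....
.....
.o...
9) ooooo
..oo.
...o.
..ooo
.....
.....
oo...
10) .....
o....
.....
..ooo
...o.
.....
...o.
11) .....
.....
...oo
..ooo
..ooo
.....
.....
12) .....
.....
..o.o
o....
..o.o
...o.
.....
13) .....
.....
.....
oo..o
...oo
...o.
.....
14) .....
.....
o....
o..oo
..oo.
...oo
.....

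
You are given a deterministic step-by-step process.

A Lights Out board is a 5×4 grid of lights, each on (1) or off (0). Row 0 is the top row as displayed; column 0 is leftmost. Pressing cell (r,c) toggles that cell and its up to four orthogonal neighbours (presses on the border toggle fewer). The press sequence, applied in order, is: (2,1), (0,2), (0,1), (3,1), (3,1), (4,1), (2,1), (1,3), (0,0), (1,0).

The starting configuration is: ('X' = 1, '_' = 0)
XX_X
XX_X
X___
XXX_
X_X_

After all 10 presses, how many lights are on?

7

t=0: XX_X
XX_X
X___
XXX_
X_X_
t=1: XX_X
X__X
_XX_
X_X_
X_X_
t=2: X_X_
X_XX
_XX_
X_X_
X_X_
t=3: _X__
XXXX
_XX_
X_X_
X_X_
t=4: _X__
XXXX
__X_
_X__
XXX_
t=5: _X__
XXXX
_XX_
X_X_
X_X_
t=6: _X__
XXXX
_XX_
XXX_
_X__
t=7: _X__
X_XX
X___
X_X_
_X__
t=8: _X_X
X___
X__X
X_X_
_X__
t=9: X__X
____
X__X
X_X_
_X__
t=10: ___X
XX__
___X
X_X_
_X__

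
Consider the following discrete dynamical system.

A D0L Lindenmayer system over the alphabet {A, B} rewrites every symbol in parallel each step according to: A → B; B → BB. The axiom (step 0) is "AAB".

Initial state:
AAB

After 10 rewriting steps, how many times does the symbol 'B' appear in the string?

t=0: AAB
t=1: BBBB
t=2: BBBBBBBB
t=3: BBBBBBBBBBBBBBBB
t=4: BBBBBBBBBBBBBBBBBBBBBBBBBBBBBBBB
t=5: BBBBBBBBBBBBBBBBBBBBBBBBBBBBBBBBBBBBBBBBBBBBBBBBBBBBBBBBBBBBBBBB
t=6: BBBBBBBBBBBBBBBBBBBBBBBBBBBBBBBBBBBBBBBBBBBBBBBBBBBBBBBBBB…BBBBBBBBBBBBBBBBBBBBBBBBBBBBBBBBBBBBBBBBBBBBBBBBBBBBBBBBBB  (len 128)
t=7: BBBBBBBBBBBBBBBBBBBBBBBBBBBBBBBBBBBBBBBBBBBBBBBBBBBBBBBBBB…BBBBBBBBBBBBBBBBBBBBBBBBBBBBBBBBBBBBBBBBBBBBBBBBBBBBBBBBBB  (len 256)
t=8: BBBBBBBBBBBBBBBBBBBBBBBBBBBBBBBBBBBBBBBBBBBBBBBBBBBBBBBBBB…BBBBBBBBBBBBBBBBBBBBBBBBBBBBBBBBBBBBBBBBBBBBBBBBBBBBBBBBBB  (len 512)
t=9: BBBBBBBBBBBBBBBBBBBBBBBBBBBBBBBBBBBBBBBBBBBBBBBBBBBBBBBBBB…BBBBBBBBBBBBBBBBBBBBBBBBBBBBBBBBBBBBBBBBBBBBBBBBBBBBBBBBBB  (len 1024)
t=10: BBBBBBBBBBBBBBBBBBBBBBBBBBBBBBBBBBBBBBBBBBBBBBBBBBBBBBBBBB…BBBBBBBBBBBBBBBBBBBBBBBBBBBBBBBBBBBBBBBBBBBBBBBBBBBBBBBBBB  (len 2048)

2048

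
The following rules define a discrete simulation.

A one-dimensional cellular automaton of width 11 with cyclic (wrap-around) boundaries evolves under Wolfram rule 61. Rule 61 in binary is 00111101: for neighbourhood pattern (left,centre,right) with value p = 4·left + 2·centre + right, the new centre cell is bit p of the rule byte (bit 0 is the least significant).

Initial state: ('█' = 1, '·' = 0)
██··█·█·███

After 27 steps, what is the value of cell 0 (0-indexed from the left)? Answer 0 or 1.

t=0: ██··█·█·███
t=1: ··█·█████··
t=2: █·███····██
t=3: ·██··███·█·
t=4: ·█·█·█··███
t=5: ███████·█··
t=6: █······███·
t=7: ██████·█··█
t=8: ······███·█
t=9: █████·█··██
t=10: ·····███·█·
t=11: ████·█··███
t=12: ····███·█··
t=13: ███·█··████
t=14: ···███·█···
t=15: ██·█··█████
t=16: ··███·█····
t=17: █·█··██████
t=18: ·███·█·····
t=19: ·█··███████
t=20: ███·█······
t=21: █··███████·
t=22: ██·█······█
t=23: ··███████·█
t=24: █·█······██
t=25: ·███████·█·
t=26: ·█······███
t=27: ███████·█··

1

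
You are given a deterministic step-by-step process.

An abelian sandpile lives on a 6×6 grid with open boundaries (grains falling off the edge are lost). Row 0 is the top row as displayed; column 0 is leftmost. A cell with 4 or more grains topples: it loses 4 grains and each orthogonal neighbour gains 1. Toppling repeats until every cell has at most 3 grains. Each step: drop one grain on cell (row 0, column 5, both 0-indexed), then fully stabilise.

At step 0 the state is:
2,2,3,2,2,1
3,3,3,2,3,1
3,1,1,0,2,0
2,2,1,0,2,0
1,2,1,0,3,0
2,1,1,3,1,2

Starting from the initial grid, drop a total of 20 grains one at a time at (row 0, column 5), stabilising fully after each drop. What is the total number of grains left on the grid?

55

0) 2,2,3,2,2,1
3,3,3,2,3,1
3,1,1,0,2,0
2,2,1,0,2,0
1,2,1,0,3,0
2,1,1,3,1,2
1) 2,2,3,2,2,2
3,3,3,2,3,1
3,1,1,0,2,0
2,2,1,0,2,0
1,2,1,0,3,0
2,1,1,3,1,2
2) 2,2,3,2,2,3
3,3,3,2,3,1
3,1,1,0,2,0
2,2,1,0,2,0
1,2,1,0,3,0
2,1,1,3,1,2
3) 2,2,3,2,3,0
3,3,3,2,3,2
3,1,1,0,2,0
2,2,1,0,2,0
1,2,1,0,3,0
2,1,1,3,1,2
4) 2,2,3,2,3,1
3,3,3,2,3,2
3,1,1,0,2,0
2,2,1,0,2,0
1,2,1,0,3,0
2,1,1,3,1,2
5) 2,2,3,2,3,2
3,3,3,2,3,2
3,1,1,0,2,0
2,2,1,0,2,0
1,2,1,0,3,0
2,1,1,3,1,2
6) 2,2,3,2,3,3
3,3,3,2,3,2
3,1,1,0,2,0
2,2,1,0,2,0
1,2,1,0,3,0
2,1,1,3,1,2
7) 2,2,3,3,1,2
3,3,3,3,1,0
3,1,1,0,3,1
2,2,1,0,2,0
1,2,1,0,3,0
2,1,1,3,1,2
8) 2,2,3,3,1,3
3,3,3,3,1,0
3,1,1,0,3,1
2,2,1,0,2,0
1,2,1,0,3,0
2,1,1,3,1,2
9) 2,2,3,3,2,0
3,3,3,3,1,1
3,1,1,0,3,1
2,2,1,0,2,0
1,2,1,0,3,0
2,1,1,3,1,2
10) 2,2,3,3,2,1
3,3,3,3,1,1
3,1,1,0,3,1
2,2,1,0,2,0
1,2,1,0,3,0
2,1,1,3,1,2
11) 2,2,3,3,2,2
3,3,3,3,1,1
3,1,1,0,3,1
2,2,1,0,2,0
1,2,1,0,3,0
2,1,1,3,1,2
12) 2,2,3,3,2,3
3,3,3,3,1,1
3,1,1,0,3,1
2,2,1,0,2,0
1,2,1,0,3,0
2,1,1,3,1,2
13) 2,2,3,3,3,0
3,3,3,3,1,2
3,1,1,0,3,1
2,2,1,0,2,0
1,2,1,0,3,0
2,1,1,3,1,2
14) 2,2,3,3,3,1
3,3,3,3,1,2
3,1,1,0,3,1
2,2,1,0,2,0
1,2,1,0,3,0
2,1,1,3,1,2
15) 2,2,3,3,3,2
3,3,3,3,1,2
3,1,1,0,3,1
2,2,1,0,2,0
1,2,1,0,3,0
2,1,1,3,1,2
16) 2,2,3,3,3,3
3,3,3,3,1,2
3,1,1,0,3,1
2,2,1,0,2,0
1,2,1,0,3,0
2,1,1,3,1,2
17) 0,1,2,2,1,1
2,2,2,1,3,3
0,3,2,1,3,1
3,2,1,0,2,0
1,2,1,0,3,0
2,1,1,3,1,2
18) 0,1,2,2,1,2
2,2,2,1,3,3
0,3,2,1,3,1
3,2,1,0,2,0
1,2,1,0,3,0
2,1,1,3,1,2
19) 0,1,2,2,1,3
2,2,2,1,3,3
0,3,2,1,3,1
3,2,1,0,2,0
1,2,1,0,3,0
2,1,1,3,1,2
20) 0,1,2,2,3,1
2,2,2,2,1,1
0,3,2,2,0,3
3,2,1,0,3,0
1,2,1,0,3,0
2,1,1,3,1,2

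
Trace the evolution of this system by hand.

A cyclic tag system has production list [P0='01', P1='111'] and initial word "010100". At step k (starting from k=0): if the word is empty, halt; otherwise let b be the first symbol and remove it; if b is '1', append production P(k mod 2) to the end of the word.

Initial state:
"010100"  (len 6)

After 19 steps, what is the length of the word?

20

step 0: "010100"  (len 6)
step 1: "10100"  (len 5)
step 2: "0100111"  (len 7)
step 3: "100111"  (len 6)
step 4: "00111111"  (len 8)
step 5: "0111111"  (len 7)
step 6: "111111"  (len 6)
step 7: "1111101"  (len 7)
step 8: "111101111"  (len 9)
step 9: "1110111101"  (len 10)
step 10: "110111101111"  (len 12)
step 11: "1011110111101"  (len 13)
step 12: "011110111101111"  (len 15)
step 13: "11110111101111"  (len 14)
step 14: "1110111101111111"  (len 16)
step 15: "11011110111111101"  (len 17)
step 16: "1011110111111101111"  (len 19)
step 17: "01111011111110111101"  (len 20)
step 18: "1111011111110111101"  (len 19)
step 19: "11101111111011110101"  (len 20)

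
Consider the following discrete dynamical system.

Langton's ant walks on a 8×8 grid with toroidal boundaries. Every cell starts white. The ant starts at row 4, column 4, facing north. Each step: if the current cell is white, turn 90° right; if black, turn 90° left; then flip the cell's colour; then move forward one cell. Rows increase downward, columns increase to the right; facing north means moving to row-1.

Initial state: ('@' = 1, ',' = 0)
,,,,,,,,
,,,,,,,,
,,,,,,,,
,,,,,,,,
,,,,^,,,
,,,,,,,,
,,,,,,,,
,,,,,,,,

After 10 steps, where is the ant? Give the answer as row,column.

5,3

0) ,,,,,,,,
,,,,,,,,
,,,,,,,,
,,,,,,,,
,,,,^,,,
,,,,,,,,
,,,,,,,,
,,,,,,,,
1) ,,,,,,,,
,,,,,,,,
,,,,,,,,
,,,,,,,,
,,,,@>,,
,,,,,,,,
,,,,,,,,
,,,,,,,,
2) ,,,,,,,,
,,,,,,,,
,,,,,,,,
,,,,,,,,
,,,,@@,,
,,,,,v,,
,,,,,,,,
,,,,,,,,
3) ,,,,,,,,
,,,,,,,,
,,,,,,,,
,,,,,,,,
,,,,@@,,
,,,,<@,,
,,,,,,,,
,,,,,,,,
4) ,,,,,,,,
,,,,,,,,
,,,,,,,,
,,,,,,,,
,,,,^@,,
,,,,@@,,
,,,,,,,,
,,,,,,,,
5) ,,,,,,,,
,,,,,,,,
,,,,,,,,
,,,,,,,,
,,,<,@,,
,,,,@@,,
,,,,,,,,
,,,,,,,,
6) ,,,,,,,,
,,,,,,,,
,,,,,,,,
,,,^,,,,
,,,@,@,,
,,,,@@,,
,,,,,,,,
,,,,,,,,
7) ,,,,,,,,
,,,,,,,,
,,,,,,,,
,,,@>,,,
,,,@,@,,
,,,,@@,,
,,,,,,,,
,,,,,,,,
8) ,,,,,,,,
,,,,,,,,
,,,,,,,,
,,,@@,,,
,,,@v@,,
,,,,@@,,
,,,,,,,,
,,,,,,,,
9) ,,,,,,,,
,,,,,,,,
,,,,,,,,
,,,@@,,,
,,,<@@,,
,,,,@@,,
,,,,,,,,
,,,,,,,,
10) ,,,,,,,,
,,,,,,,,
,,,,,,,,
,,,@@,,,
,,,,@@,,
,,,v@@,,
,,,,,,,,
,,,,,,,,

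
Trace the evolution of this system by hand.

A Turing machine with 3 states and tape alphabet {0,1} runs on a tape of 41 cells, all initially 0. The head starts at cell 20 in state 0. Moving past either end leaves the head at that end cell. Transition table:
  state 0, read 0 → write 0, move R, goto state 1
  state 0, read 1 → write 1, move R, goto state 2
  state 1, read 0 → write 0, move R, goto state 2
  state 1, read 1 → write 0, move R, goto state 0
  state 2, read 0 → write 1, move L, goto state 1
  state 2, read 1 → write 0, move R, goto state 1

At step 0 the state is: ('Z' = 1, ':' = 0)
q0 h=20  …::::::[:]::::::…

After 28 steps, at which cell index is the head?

gen 0: q0 h=20  …::::::[:]::::::…
gen 1: q1 h=21  …::::::[:]::::::…
gen 2: q2 h=22  …::::::[:]::::::…
gen 3: q1 h=21  …::::::[:]Z:::::…
gen 4: q2 h=22  …::::::[Z]::::::…
gen 5: q1 h=23  …::::::[:]::::::…
gen 6: q2 h=24  …::::::[:]::::::…
gen 7: q1 h=23  …::::::[:]Z:::::…
gen 8: q2 h=24  …::::::[Z]::::::…
gen 9: q1 h=25  …::::::[:]::::::…
gen 10: q2 h=26  …::::::[:]::::::…
gen 11: q1 h=25  …::::::[:]Z:::::…
gen 12: q2 h=26  …::::::[Z]::::::…
gen 13: q1 h=27  …::::::[:]::::::…
gen 14: q2 h=28  …::::::[:]::::::…
gen 15: q1 h=27  …::::::[:]Z:::::…
gen 16: q2 h=28  …::::::[Z]::::::…
gen 17: q1 h=29  …::::::[:]::::::…
gen 18: q2 h=30  …::::::[:]::::::…
gen 19: q1 h=29  …::::::[:]Z:::::…
gen 20: q2 h=30  …::::::[Z]::::::…
gen 21: q1 h=31  …::::::[:]::::::…
gen 22: q2 h=32  …::::::[:]::::::…
gen 23: q1 h=31  …::::::[:]Z:::::…
gen 24: q2 h=32  …::::::[Z]::::::…
gen 25: q1 h=33  …::::::[:]::::::…
gen 26: q2 h=34  …::::::[:]::::::|
gen 27: q1 h=33  …::::::[:]Z:::::…
gen 28: q2 h=34  …::::::[Z]::::::|

34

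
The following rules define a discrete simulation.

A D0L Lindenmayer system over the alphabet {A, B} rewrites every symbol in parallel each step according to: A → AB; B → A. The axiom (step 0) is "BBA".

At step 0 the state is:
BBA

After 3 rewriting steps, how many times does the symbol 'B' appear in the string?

4

t=0: BBA
t=1: AAAB
t=2: ABABABA
t=3: ABAABAABAAB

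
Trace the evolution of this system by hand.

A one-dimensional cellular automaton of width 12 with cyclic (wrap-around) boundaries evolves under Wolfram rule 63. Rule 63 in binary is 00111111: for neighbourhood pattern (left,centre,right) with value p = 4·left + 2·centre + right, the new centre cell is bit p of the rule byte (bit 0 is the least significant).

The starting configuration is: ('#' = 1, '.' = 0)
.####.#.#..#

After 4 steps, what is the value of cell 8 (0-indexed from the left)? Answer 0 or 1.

0) .####.#.#..#
1) ##...#######
2) ..####......
3) ###...######
4) ...####.....

0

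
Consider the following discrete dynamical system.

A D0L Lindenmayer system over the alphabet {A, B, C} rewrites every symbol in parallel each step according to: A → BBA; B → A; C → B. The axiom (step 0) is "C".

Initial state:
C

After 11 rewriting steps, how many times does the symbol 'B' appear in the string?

342

[0] C
[1] B
[2] A
[3] BBA
[4] AABBA
[5] BBABBAAABBA
[6] AABBAAABBABBABBAAABBA
[7] BBABBAAABBABBABBAAABBAAABBAAABBABBABBAAABBA
[8] AABBAAABBABBABBAAABBAAABBAAABBABBABBAAABBABBABBAAABBABBABBAAABBAAABBAAABBABBABBAAABBA
[9] BBABBAAABBABBABBAAABBAAABBAAABBABBABBAAABBABBABBAAABBABBAB…ABBABBABBAAABBABBABBAAABBABBABBAAABBAAABBAAABBABBABBAAABBA  (len 171)
[10] AABBAAABBABBABBAAABBAAABBAAABBABBABBAAABBABBABBAAABBABBABB…ABBABBABBAAABBABBABBAAABBABBABBAAABBAAABBAAABBABBABBAAABBA  (len 341)
[11] BBABBAAABBABBABBAAABBAAABBAAABBABBABBAAABBABBABBAAABBABBAB…ABBABBABBAAABBABBABBAAABBABBABBAAABBAAABBAAABBABBABBAAABBA  (len 683)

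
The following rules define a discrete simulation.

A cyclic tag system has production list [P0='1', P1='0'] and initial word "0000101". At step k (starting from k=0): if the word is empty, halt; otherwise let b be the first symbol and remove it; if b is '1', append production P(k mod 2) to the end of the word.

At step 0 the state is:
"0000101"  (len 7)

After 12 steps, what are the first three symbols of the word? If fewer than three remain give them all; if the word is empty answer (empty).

t=0: "0000101"  (len 7)
t=1: "000101"  (len 6)
t=2: "00101"  (len 5)
t=3: "0101"  (len 4)
t=4: "101"  (len 3)
t=5: "011"  (len 3)
t=6: "11"  (len 2)
t=7: "11"  (len 2)
t=8: "10"  (len 2)
t=9: "01"  (len 2)
t=10: "1"  (len 1)
t=11: "1"  (len 1)
t=12: "0"  (len 1)

0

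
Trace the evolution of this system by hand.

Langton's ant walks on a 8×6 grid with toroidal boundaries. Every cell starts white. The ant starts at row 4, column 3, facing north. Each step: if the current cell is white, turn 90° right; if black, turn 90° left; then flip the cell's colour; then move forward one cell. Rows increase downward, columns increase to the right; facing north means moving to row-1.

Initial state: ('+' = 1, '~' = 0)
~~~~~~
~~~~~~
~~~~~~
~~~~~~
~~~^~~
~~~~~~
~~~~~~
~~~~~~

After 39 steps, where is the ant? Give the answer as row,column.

7,3

gen 0: ~~~~~~
~~~~~~
~~~~~~
~~~~~~
~~~^~~
~~~~~~
~~~~~~
~~~~~~
gen 1: ~~~~~~
~~~~~~
~~~~~~
~~~~~~
~~~+>~
~~~~~~
~~~~~~
~~~~~~
gen 2: ~~~~~~
~~~~~~
~~~~~~
~~~~~~
~~~++~
~~~~v~
~~~~~~
~~~~~~
gen 3: ~~~~~~
~~~~~~
~~~~~~
~~~~~~
~~~++~
~~~<+~
~~~~~~
~~~~~~
gen 4: ~~~~~~
~~~~~~
~~~~~~
~~~~~~
~~~^+~
~~~++~
~~~~~~
~~~~~~
gen 5: ~~~~~~
~~~~~~
~~~~~~
~~~~~~
~~<~+~
~~~++~
~~~~~~
~~~~~~
gen 6: ~~~~~~
~~~~~~
~~~~~~
~~^~~~
~~+~+~
~~~++~
~~~~~~
~~~~~~
gen 7: ~~~~~~
~~~~~~
~~~~~~
~~+>~~
~~+~+~
~~~++~
~~~~~~
~~~~~~
gen 8: ~~~~~~
~~~~~~
~~~~~~
~~++~~
~~+v+~
~~~++~
~~~~~~
~~~~~~
gen 9: ~~~~~~
~~~~~~
~~~~~~
~~++~~
~~<++~
~~~++~
~~~~~~
~~~~~~
gen 10: ~~~~~~
~~~~~~
~~~~~~
~~++~~
~~~++~
~~v++~
~~~~~~
~~~~~~
gen 11: ~~~~~~
~~~~~~
~~~~~~
~~++~~
~~~++~
~<+++~
~~~~~~
~~~~~~
gen 12: ~~~~~~
~~~~~~
~~~~~~
~~++~~
~^~++~
~++++~
~~~~~~
~~~~~~
gen 13: ~~~~~~
~~~~~~
~~~~~~
~~++~~
~+>++~
~++++~
~~~~~~
~~~~~~
gen 14: ~~~~~~
~~~~~~
~~~~~~
~~++~~
~++++~
~+v++~
~~~~~~
~~~~~~
gen 15: ~~~~~~
~~~~~~
~~~~~~
~~++~~
~++++~
~+~>+~
~~~~~~
~~~~~~
gen 16: ~~~~~~
~~~~~~
~~~~~~
~~++~~
~++^+~
~+~~+~
~~~~~~
~~~~~~
gen 17: ~~~~~~
~~~~~~
~~~~~~
~~++~~
~+<~+~
~+~~+~
~~~~~~
~~~~~~
gen 18: ~~~~~~
~~~~~~
~~~~~~
~~++~~
~+~~+~
~+v~+~
~~~~~~
~~~~~~
gen 19: ~~~~~~
~~~~~~
~~~~~~
~~++~~
~+~~+~
~<+~+~
~~~~~~
~~~~~~
gen 20: ~~~~~~
~~~~~~
~~~~~~
~~++~~
~+~~+~
~~+~+~
~v~~~~
~~~~~~
gen 21: ~~~~~~
~~~~~~
~~~~~~
~~++~~
~+~~+~
~~+~+~
<+~~~~
~~~~~~
gen 22: ~~~~~~
~~~~~~
~~~~~~
~~++~~
~+~~+~
^~+~+~
++~~~~
~~~~~~
gen 23: ~~~~~~
~~~~~~
~~~~~~
~~++~~
~+~~+~
+>+~+~
++~~~~
~~~~~~
gen 24: ~~~~~~
~~~~~~
~~~~~~
~~++~~
~+~~+~
+++~+~
+v~~~~
~~~~~~
gen 25: ~~~~~~
~~~~~~
~~~~~~
~~++~~
~+~~+~
+++~+~
+~>~~~
~~~~~~
gen 26: ~~~~~~
~~~~~~
~~~~~~
~~++~~
~+~~+~
+++~+~
+~+~~~
~~v~~~
gen 27: ~~~~~~
~~~~~~
~~~~~~
~~++~~
~+~~+~
+++~+~
+~+~~~
~<+~~~
gen 28: ~~~~~~
~~~~~~
~~~~~~
~~++~~
~+~~+~
+++~+~
+^+~~~
~++~~~
gen 29: ~~~~~~
~~~~~~
~~~~~~
~~++~~
~+~~+~
+++~+~
++>~~~
~++~~~
gen 30: ~~~~~~
~~~~~~
~~~~~~
~~++~~
~+~~+~
++^~+~
++~~~~
~++~~~
gen 31: ~~~~~~
~~~~~~
~~~~~~
~~++~~
~+~~+~
+<~~+~
++~~~~
~++~~~
gen 32: ~~~~~~
~~~~~~
~~~~~~
~~++~~
~+~~+~
+~~~+~
+v~~~~
~++~~~
gen 33: ~~~~~~
~~~~~~
~~~~~~
~~++~~
~+~~+~
+~~~+~
+~>~~~
~++~~~
gen 34: ~~~~~~
~~~~~~
~~~~~~
~~++~~
~+~~+~
+~~~+~
+~+~~~
~+v~~~
gen 35: ~~~~~~
~~~~~~
~~~~~~
~~++~~
~+~~+~
+~~~+~
+~+~~~
~+~>~~
gen 36: ~~~v~~
~~~~~~
~~~~~~
~~++~~
~+~~+~
+~~~+~
+~+~~~
~+~+~~
gen 37: ~~<+~~
~~~~~~
~~~~~~
~~++~~
~+~~+~
+~~~+~
+~+~~~
~+~+~~
gen 38: ~~++~~
~~~~~~
~~~~~~
~~++~~
~+~~+~
+~~~+~
+~+~~~
~+^+~~
gen 39: ~~++~~
~~~~~~
~~~~~~
~~++~~
~+~~+~
+~~~+~
+~+~~~
~++>~~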